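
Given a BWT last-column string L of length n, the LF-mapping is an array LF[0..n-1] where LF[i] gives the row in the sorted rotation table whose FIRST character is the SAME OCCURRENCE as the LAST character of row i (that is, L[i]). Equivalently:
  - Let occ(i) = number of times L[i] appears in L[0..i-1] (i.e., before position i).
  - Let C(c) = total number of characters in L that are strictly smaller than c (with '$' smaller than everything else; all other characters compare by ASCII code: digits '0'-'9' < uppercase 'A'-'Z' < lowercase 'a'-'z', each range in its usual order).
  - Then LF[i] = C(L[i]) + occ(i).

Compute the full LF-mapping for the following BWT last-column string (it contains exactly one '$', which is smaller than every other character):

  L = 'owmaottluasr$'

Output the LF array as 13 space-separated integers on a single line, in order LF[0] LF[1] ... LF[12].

Answer: 5 12 4 1 6 9 10 3 11 2 8 7 0

Derivation:
Char counts: '$':1, 'a':2, 'l':1, 'm':1, 'o':2, 'r':1, 's':1, 't':2, 'u':1, 'w':1
C (first-col start): C('$')=0, C('a')=1, C('l')=3, C('m')=4, C('o')=5, C('r')=7, C('s')=8, C('t')=9, C('u')=11, C('w')=12
L[0]='o': occ=0, LF[0]=C('o')+0=5+0=5
L[1]='w': occ=0, LF[1]=C('w')+0=12+0=12
L[2]='m': occ=0, LF[2]=C('m')+0=4+0=4
L[3]='a': occ=0, LF[3]=C('a')+0=1+0=1
L[4]='o': occ=1, LF[4]=C('o')+1=5+1=6
L[5]='t': occ=0, LF[5]=C('t')+0=9+0=9
L[6]='t': occ=1, LF[6]=C('t')+1=9+1=10
L[7]='l': occ=0, LF[7]=C('l')+0=3+0=3
L[8]='u': occ=0, LF[8]=C('u')+0=11+0=11
L[9]='a': occ=1, LF[9]=C('a')+1=1+1=2
L[10]='s': occ=0, LF[10]=C('s')+0=8+0=8
L[11]='r': occ=0, LF[11]=C('r')+0=7+0=7
L[12]='$': occ=0, LF[12]=C('$')+0=0+0=0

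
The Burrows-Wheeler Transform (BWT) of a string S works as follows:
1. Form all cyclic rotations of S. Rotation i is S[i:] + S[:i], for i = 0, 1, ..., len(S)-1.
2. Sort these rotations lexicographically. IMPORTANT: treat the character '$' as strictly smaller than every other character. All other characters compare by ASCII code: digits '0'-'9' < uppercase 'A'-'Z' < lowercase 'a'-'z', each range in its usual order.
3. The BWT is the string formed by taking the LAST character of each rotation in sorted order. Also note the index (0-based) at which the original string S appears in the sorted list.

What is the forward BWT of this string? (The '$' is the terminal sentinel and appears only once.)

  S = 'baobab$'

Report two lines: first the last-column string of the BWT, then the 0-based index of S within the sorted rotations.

Answer: bbbao$a
5

Derivation:
All 7 rotations (rotation i = S[i:]+S[:i]):
  rot[0] = baobab$
  rot[1] = aobab$b
  rot[2] = obab$ba
  rot[3] = bab$bao
  rot[4] = ab$baob
  rot[5] = b$baoba
  rot[6] = $baobab
Sorted (with $ < everything):
  sorted[0] = $baobab  (last char: 'b')
  sorted[1] = ab$baob  (last char: 'b')
  sorted[2] = aobab$b  (last char: 'b')
  sorted[3] = b$baoba  (last char: 'a')
  sorted[4] = bab$bao  (last char: 'o')
  sorted[5] = baobab$  (last char: '$')
  sorted[6] = obab$ba  (last char: 'a')
Last column: bbbao$a
Original string S is at sorted index 5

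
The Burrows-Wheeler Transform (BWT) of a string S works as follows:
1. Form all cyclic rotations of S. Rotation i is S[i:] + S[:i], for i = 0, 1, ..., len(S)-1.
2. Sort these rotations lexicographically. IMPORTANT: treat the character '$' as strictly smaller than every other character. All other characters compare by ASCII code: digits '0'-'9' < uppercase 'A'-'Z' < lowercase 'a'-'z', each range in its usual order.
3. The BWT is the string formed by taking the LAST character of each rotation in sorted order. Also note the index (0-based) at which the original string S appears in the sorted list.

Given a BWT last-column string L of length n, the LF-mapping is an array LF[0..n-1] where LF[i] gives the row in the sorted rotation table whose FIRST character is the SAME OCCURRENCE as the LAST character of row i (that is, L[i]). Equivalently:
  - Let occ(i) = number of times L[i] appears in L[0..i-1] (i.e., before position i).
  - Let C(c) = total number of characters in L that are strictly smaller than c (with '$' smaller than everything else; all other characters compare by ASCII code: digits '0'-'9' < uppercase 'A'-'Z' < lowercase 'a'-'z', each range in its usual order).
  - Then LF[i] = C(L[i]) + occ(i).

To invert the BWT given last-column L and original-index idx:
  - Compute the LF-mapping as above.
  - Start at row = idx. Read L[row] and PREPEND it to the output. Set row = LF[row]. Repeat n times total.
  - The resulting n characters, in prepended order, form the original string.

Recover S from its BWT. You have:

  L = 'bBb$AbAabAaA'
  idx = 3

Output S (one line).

Answer: AbAaabBAAbb$

Derivation:
LF mapping: 8 5 9 0 1 10 2 6 11 3 7 4
Walk LF starting at row 3, prepending L[row]:
  step 1: row=3, L[3]='$', prepend. Next row=LF[3]=0
  step 2: row=0, L[0]='b', prepend. Next row=LF[0]=8
  step 3: row=8, L[8]='b', prepend. Next row=LF[8]=11
  step 4: row=11, L[11]='A', prepend. Next row=LF[11]=4
  step 5: row=4, L[4]='A', prepend. Next row=LF[4]=1
  step 6: row=1, L[1]='B', prepend. Next row=LF[1]=5
  step 7: row=5, L[5]='b', prepend. Next row=LF[5]=10
  step 8: row=10, L[10]='a', prepend. Next row=LF[10]=7
  step 9: row=7, L[7]='a', prepend. Next row=LF[7]=6
  step 10: row=6, L[6]='A', prepend. Next row=LF[6]=2
  step 11: row=2, L[2]='b', prepend. Next row=LF[2]=9
  step 12: row=9, L[9]='A', prepend. Next row=LF[9]=3
Reversed output: AbAaabBAAbb$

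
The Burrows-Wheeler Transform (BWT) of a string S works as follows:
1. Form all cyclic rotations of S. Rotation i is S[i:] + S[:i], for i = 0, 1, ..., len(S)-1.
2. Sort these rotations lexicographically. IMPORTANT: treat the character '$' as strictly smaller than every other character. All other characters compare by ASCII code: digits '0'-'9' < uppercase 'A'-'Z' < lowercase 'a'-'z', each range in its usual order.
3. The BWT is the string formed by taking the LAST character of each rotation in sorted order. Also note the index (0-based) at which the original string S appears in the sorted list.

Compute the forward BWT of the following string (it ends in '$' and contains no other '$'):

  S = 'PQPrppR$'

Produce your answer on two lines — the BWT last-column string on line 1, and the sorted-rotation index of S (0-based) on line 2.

All 8 rotations (rotation i = S[i:]+S[:i]):
  rot[0] = PQPrppR$
  rot[1] = QPrppR$P
  rot[2] = PrppR$PQ
  rot[3] = rppR$PQP
  rot[4] = ppR$PQPr
  rot[5] = pR$PQPrp
  rot[6] = R$PQPrpp
  rot[7] = $PQPrppR
Sorted (with $ < everything):
  sorted[0] = $PQPrppR  (last char: 'R')
  sorted[1] = PQPrppR$  (last char: '$')
  sorted[2] = PrppR$PQ  (last char: 'Q')
  sorted[3] = QPrppR$P  (last char: 'P')
  sorted[4] = R$PQPrpp  (last char: 'p')
  sorted[5] = pR$PQPrp  (last char: 'p')
  sorted[6] = ppR$PQPr  (last char: 'r')
  sorted[7] = rppR$PQP  (last char: 'P')
Last column: R$QPpprP
Original string S is at sorted index 1

Answer: R$QPpprP
1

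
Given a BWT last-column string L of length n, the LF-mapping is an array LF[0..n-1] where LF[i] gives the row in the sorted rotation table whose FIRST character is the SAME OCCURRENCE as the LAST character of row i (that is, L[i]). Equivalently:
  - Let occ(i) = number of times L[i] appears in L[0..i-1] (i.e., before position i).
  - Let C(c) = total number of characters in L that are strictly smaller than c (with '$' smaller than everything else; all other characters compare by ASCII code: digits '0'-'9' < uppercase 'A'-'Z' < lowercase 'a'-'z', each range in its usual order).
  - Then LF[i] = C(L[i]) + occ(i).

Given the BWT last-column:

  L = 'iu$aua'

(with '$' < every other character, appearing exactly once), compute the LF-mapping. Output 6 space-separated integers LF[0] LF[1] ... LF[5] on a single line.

Char counts: '$':1, 'a':2, 'i':1, 'u':2
C (first-col start): C('$')=0, C('a')=1, C('i')=3, C('u')=4
L[0]='i': occ=0, LF[0]=C('i')+0=3+0=3
L[1]='u': occ=0, LF[1]=C('u')+0=4+0=4
L[2]='$': occ=0, LF[2]=C('$')+0=0+0=0
L[3]='a': occ=0, LF[3]=C('a')+0=1+0=1
L[4]='u': occ=1, LF[4]=C('u')+1=4+1=5
L[5]='a': occ=1, LF[5]=C('a')+1=1+1=2

Answer: 3 4 0 1 5 2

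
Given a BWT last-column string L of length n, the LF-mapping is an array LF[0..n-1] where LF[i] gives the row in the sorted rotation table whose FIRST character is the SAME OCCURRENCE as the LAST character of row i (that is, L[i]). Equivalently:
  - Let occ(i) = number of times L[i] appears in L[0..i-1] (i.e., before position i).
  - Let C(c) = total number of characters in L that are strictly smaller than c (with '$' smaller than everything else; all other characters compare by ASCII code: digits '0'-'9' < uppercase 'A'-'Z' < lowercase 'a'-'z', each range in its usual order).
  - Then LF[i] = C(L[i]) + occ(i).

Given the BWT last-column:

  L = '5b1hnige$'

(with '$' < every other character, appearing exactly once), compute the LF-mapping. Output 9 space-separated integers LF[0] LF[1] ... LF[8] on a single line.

Char counts: '$':1, '1':1, '5':1, 'b':1, 'e':1, 'g':1, 'h':1, 'i':1, 'n':1
C (first-col start): C('$')=0, C('1')=1, C('5')=2, C('b')=3, C('e')=4, C('g')=5, C('h')=6, C('i')=7, C('n')=8
L[0]='5': occ=0, LF[0]=C('5')+0=2+0=2
L[1]='b': occ=0, LF[1]=C('b')+0=3+0=3
L[2]='1': occ=0, LF[2]=C('1')+0=1+0=1
L[3]='h': occ=0, LF[3]=C('h')+0=6+0=6
L[4]='n': occ=0, LF[4]=C('n')+0=8+0=8
L[5]='i': occ=0, LF[5]=C('i')+0=7+0=7
L[6]='g': occ=0, LF[6]=C('g')+0=5+0=5
L[7]='e': occ=0, LF[7]=C('e')+0=4+0=4
L[8]='$': occ=0, LF[8]=C('$')+0=0+0=0

Answer: 2 3 1 6 8 7 5 4 0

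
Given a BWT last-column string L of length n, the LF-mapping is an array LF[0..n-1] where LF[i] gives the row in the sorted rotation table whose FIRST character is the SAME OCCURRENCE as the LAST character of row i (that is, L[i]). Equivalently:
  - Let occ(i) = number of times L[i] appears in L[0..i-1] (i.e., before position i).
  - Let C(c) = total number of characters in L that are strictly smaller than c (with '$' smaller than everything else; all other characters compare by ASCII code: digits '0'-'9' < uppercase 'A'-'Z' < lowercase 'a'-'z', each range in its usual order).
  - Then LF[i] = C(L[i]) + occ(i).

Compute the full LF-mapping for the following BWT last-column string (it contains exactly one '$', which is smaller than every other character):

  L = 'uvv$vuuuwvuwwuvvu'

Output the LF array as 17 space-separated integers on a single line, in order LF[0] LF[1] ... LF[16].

Char counts: '$':1, 'u':7, 'v':6, 'w':3
C (first-col start): C('$')=0, C('u')=1, C('v')=8, C('w')=14
L[0]='u': occ=0, LF[0]=C('u')+0=1+0=1
L[1]='v': occ=0, LF[1]=C('v')+0=8+0=8
L[2]='v': occ=1, LF[2]=C('v')+1=8+1=9
L[3]='$': occ=0, LF[3]=C('$')+0=0+0=0
L[4]='v': occ=2, LF[4]=C('v')+2=8+2=10
L[5]='u': occ=1, LF[5]=C('u')+1=1+1=2
L[6]='u': occ=2, LF[6]=C('u')+2=1+2=3
L[7]='u': occ=3, LF[7]=C('u')+3=1+3=4
L[8]='w': occ=0, LF[8]=C('w')+0=14+0=14
L[9]='v': occ=3, LF[9]=C('v')+3=8+3=11
L[10]='u': occ=4, LF[10]=C('u')+4=1+4=5
L[11]='w': occ=1, LF[11]=C('w')+1=14+1=15
L[12]='w': occ=2, LF[12]=C('w')+2=14+2=16
L[13]='u': occ=5, LF[13]=C('u')+5=1+5=6
L[14]='v': occ=4, LF[14]=C('v')+4=8+4=12
L[15]='v': occ=5, LF[15]=C('v')+5=8+5=13
L[16]='u': occ=6, LF[16]=C('u')+6=1+6=7

Answer: 1 8 9 0 10 2 3 4 14 11 5 15 16 6 12 13 7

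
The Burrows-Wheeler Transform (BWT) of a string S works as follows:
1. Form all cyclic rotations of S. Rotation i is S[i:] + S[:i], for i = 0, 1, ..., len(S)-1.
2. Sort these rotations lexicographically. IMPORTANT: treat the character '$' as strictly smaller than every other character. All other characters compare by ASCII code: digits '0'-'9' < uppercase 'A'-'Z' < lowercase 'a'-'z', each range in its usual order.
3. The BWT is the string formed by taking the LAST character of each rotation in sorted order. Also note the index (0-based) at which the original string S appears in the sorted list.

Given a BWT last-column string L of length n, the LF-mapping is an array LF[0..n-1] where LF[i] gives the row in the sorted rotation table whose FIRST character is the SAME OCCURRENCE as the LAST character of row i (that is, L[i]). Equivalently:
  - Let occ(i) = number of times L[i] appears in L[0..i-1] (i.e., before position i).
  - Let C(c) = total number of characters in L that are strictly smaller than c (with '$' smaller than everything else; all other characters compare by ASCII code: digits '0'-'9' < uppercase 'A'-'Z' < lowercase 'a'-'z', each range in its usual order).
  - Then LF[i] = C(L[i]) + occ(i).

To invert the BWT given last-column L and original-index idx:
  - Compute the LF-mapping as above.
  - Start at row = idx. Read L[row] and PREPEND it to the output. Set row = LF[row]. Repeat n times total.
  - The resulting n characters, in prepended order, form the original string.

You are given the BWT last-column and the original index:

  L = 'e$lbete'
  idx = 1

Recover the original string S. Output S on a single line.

Answer: beetle$

Derivation:
LF mapping: 2 0 5 1 3 6 4
Walk LF starting at row 1, prepending L[row]:
  step 1: row=1, L[1]='$', prepend. Next row=LF[1]=0
  step 2: row=0, L[0]='e', prepend. Next row=LF[0]=2
  step 3: row=2, L[2]='l', prepend. Next row=LF[2]=5
  step 4: row=5, L[5]='t', prepend. Next row=LF[5]=6
  step 5: row=6, L[6]='e', prepend. Next row=LF[6]=4
  step 6: row=4, L[4]='e', prepend. Next row=LF[4]=3
  step 7: row=3, L[3]='b', prepend. Next row=LF[3]=1
Reversed output: beetle$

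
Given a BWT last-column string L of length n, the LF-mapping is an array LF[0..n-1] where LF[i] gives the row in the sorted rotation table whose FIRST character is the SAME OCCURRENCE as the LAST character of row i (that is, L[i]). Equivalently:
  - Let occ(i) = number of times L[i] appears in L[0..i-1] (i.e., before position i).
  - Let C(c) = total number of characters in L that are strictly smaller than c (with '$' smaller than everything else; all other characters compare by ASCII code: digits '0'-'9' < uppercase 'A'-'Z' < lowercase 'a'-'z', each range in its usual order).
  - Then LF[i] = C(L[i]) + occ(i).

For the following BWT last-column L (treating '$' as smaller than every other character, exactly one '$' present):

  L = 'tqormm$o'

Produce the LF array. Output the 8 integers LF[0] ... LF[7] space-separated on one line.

Char counts: '$':1, 'm':2, 'o':2, 'q':1, 'r':1, 't':1
C (first-col start): C('$')=0, C('m')=1, C('o')=3, C('q')=5, C('r')=6, C('t')=7
L[0]='t': occ=0, LF[0]=C('t')+0=7+0=7
L[1]='q': occ=0, LF[1]=C('q')+0=5+0=5
L[2]='o': occ=0, LF[2]=C('o')+0=3+0=3
L[3]='r': occ=0, LF[3]=C('r')+0=6+0=6
L[4]='m': occ=0, LF[4]=C('m')+0=1+0=1
L[5]='m': occ=1, LF[5]=C('m')+1=1+1=2
L[6]='$': occ=0, LF[6]=C('$')+0=0+0=0
L[7]='o': occ=1, LF[7]=C('o')+1=3+1=4

Answer: 7 5 3 6 1 2 0 4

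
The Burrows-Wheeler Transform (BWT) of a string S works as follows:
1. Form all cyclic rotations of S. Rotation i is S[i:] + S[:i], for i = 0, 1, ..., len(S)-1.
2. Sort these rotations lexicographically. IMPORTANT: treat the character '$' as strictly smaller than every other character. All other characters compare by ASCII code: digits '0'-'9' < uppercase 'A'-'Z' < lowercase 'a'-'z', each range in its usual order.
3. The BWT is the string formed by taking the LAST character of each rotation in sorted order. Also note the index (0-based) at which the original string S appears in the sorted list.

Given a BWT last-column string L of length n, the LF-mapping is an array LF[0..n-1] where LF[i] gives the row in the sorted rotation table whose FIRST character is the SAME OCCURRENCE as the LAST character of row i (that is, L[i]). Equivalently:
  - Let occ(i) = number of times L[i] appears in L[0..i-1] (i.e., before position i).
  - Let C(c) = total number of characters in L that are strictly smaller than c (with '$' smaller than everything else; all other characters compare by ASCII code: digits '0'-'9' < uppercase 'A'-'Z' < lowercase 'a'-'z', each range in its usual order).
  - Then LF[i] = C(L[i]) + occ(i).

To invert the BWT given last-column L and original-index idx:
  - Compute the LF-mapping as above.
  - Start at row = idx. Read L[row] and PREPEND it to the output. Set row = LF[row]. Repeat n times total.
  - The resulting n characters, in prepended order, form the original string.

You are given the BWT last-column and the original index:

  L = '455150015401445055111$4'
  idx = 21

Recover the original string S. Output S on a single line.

Answer: 5501015444151504550114$

Derivation:
LF mapping: 11 16 17 5 18 1 2 6 19 12 3 7 13 14 20 4 21 22 8 9 10 0 15
Walk LF starting at row 21, prepending L[row]:
  step 1: row=21, L[21]='$', prepend. Next row=LF[21]=0
  step 2: row=0, L[0]='4', prepend. Next row=LF[0]=11
  step 3: row=11, L[11]='1', prepend. Next row=LF[11]=7
  step 4: row=7, L[7]='1', prepend. Next row=LF[7]=6
  step 5: row=6, L[6]='0', prepend. Next row=LF[6]=2
  step 6: row=2, L[2]='5', prepend. Next row=LF[2]=17
  step 7: row=17, L[17]='5', prepend. Next row=LF[17]=22
  step 8: row=22, L[22]='4', prepend. Next row=LF[22]=15
  step 9: row=15, L[15]='0', prepend. Next row=LF[15]=4
  step 10: row=4, L[4]='5', prepend. Next row=LF[4]=18
  step 11: row=18, L[18]='1', prepend. Next row=LF[18]=8
  step 12: row=8, L[8]='5', prepend. Next row=LF[8]=19
  step 13: row=19, L[19]='1', prepend. Next row=LF[19]=9
  step 14: row=9, L[9]='4', prepend. Next row=LF[9]=12
  step 15: row=12, L[12]='4', prepend. Next row=LF[12]=13
  step 16: row=13, L[13]='4', prepend. Next row=LF[13]=14
  step 17: row=14, L[14]='5', prepend. Next row=LF[14]=20
  step 18: row=20, L[20]='1', prepend. Next row=LF[20]=10
  step 19: row=10, L[10]='0', prepend. Next row=LF[10]=3
  step 20: row=3, L[3]='1', prepend. Next row=LF[3]=5
  step 21: row=5, L[5]='0', prepend. Next row=LF[5]=1
  step 22: row=1, L[1]='5', prepend. Next row=LF[1]=16
  step 23: row=16, L[16]='5', prepend. Next row=LF[16]=21
Reversed output: 5501015444151504550114$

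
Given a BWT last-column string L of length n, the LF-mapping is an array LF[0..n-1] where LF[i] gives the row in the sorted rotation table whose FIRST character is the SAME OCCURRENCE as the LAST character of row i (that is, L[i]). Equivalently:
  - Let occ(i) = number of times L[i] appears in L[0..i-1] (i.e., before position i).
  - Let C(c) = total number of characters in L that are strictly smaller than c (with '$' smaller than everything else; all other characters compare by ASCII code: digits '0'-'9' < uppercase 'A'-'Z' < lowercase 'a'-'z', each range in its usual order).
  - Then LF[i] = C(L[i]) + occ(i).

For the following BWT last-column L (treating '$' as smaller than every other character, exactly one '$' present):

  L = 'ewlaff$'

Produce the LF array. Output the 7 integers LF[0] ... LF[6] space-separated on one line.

Answer: 2 6 5 1 3 4 0

Derivation:
Char counts: '$':1, 'a':1, 'e':1, 'f':2, 'l':1, 'w':1
C (first-col start): C('$')=0, C('a')=1, C('e')=2, C('f')=3, C('l')=5, C('w')=6
L[0]='e': occ=0, LF[0]=C('e')+0=2+0=2
L[1]='w': occ=0, LF[1]=C('w')+0=6+0=6
L[2]='l': occ=0, LF[2]=C('l')+0=5+0=5
L[3]='a': occ=0, LF[3]=C('a')+0=1+0=1
L[4]='f': occ=0, LF[4]=C('f')+0=3+0=3
L[5]='f': occ=1, LF[5]=C('f')+1=3+1=4
L[6]='$': occ=0, LF[6]=C('$')+0=0+0=0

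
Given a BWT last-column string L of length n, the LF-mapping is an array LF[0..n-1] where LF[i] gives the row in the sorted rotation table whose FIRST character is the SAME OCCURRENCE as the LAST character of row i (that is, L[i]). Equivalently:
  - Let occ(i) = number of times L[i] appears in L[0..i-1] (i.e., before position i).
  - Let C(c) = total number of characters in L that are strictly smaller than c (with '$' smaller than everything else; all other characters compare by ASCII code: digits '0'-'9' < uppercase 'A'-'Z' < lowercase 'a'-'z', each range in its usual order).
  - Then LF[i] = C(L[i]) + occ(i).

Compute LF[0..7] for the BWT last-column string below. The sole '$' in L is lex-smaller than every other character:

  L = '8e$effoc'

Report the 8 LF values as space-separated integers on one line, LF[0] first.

Char counts: '$':1, '8':1, 'c':1, 'e':2, 'f':2, 'o':1
C (first-col start): C('$')=0, C('8')=1, C('c')=2, C('e')=3, C('f')=5, C('o')=7
L[0]='8': occ=0, LF[0]=C('8')+0=1+0=1
L[1]='e': occ=0, LF[1]=C('e')+0=3+0=3
L[2]='$': occ=0, LF[2]=C('$')+0=0+0=0
L[3]='e': occ=1, LF[3]=C('e')+1=3+1=4
L[4]='f': occ=0, LF[4]=C('f')+0=5+0=5
L[5]='f': occ=1, LF[5]=C('f')+1=5+1=6
L[6]='o': occ=0, LF[6]=C('o')+0=7+0=7
L[7]='c': occ=0, LF[7]=C('c')+0=2+0=2

Answer: 1 3 0 4 5 6 7 2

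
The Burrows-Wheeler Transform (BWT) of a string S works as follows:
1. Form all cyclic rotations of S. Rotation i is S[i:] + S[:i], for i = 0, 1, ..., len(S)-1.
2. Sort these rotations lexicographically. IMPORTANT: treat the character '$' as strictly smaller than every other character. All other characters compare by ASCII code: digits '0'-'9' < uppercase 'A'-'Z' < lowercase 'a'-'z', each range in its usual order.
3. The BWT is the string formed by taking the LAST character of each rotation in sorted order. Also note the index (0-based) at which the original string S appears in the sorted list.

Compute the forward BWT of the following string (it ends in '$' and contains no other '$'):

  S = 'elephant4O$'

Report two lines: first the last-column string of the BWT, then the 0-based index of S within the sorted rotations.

All 11 rotations (rotation i = S[i:]+S[:i]):
  rot[0] = elephant4O$
  rot[1] = lephant4O$e
  rot[2] = ephant4O$el
  rot[3] = phant4O$ele
  rot[4] = hant4O$elep
  rot[5] = ant4O$eleph
  rot[6] = nt4O$elepha
  rot[7] = t4O$elephan
  rot[8] = 4O$elephant
  rot[9] = O$elephant4
  rot[10] = $elephant4O
Sorted (with $ < everything):
  sorted[0] = $elephant4O  (last char: 'O')
  sorted[1] = 4O$elephant  (last char: 't')
  sorted[2] = O$elephant4  (last char: '4')
  sorted[3] = ant4O$eleph  (last char: 'h')
  sorted[4] = elephant4O$  (last char: '$')
  sorted[5] = ephant4O$el  (last char: 'l')
  sorted[6] = hant4O$elep  (last char: 'p')
  sorted[7] = lephant4O$e  (last char: 'e')
  sorted[8] = nt4O$elepha  (last char: 'a')
  sorted[9] = phant4O$ele  (last char: 'e')
  sorted[10] = t4O$elephan  (last char: 'n')
Last column: Ot4h$lpeaen
Original string S is at sorted index 4

Answer: Ot4h$lpeaen
4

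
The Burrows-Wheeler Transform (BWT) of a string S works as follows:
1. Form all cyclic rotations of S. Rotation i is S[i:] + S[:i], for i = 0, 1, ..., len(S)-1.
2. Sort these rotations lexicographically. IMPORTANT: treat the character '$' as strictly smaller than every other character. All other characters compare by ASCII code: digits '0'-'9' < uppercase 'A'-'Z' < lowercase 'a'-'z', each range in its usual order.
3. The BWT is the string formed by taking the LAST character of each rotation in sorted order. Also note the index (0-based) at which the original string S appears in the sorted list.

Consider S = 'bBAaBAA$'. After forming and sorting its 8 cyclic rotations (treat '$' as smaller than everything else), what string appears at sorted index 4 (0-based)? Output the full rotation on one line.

Answer: BAA$bBAa

Derivation:
All 8 rotations (rotation i = S[i:]+S[:i]):
  rot[0] = bBAaBAA$
  rot[1] = BAaBAA$b
  rot[2] = AaBAA$bB
  rot[3] = aBAA$bBA
  rot[4] = BAA$bBAa
  rot[5] = AA$bBAaB
  rot[6] = A$bBAaBA
  rot[7] = $bBAaBAA
Sorted (with $ < everything):
  sorted[0] = $bBAaBAA
  sorted[1] = A$bBAaBA
  sorted[2] = AA$bBAaB
  sorted[3] = AaBAA$bB
  sorted[4] = BAA$bBAa
  sorted[5] = BAaBAA$b
  sorted[6] = aBAA$bBA
  sorted[7] = bBAaBAA$
sorted[4] = BAA$bBAa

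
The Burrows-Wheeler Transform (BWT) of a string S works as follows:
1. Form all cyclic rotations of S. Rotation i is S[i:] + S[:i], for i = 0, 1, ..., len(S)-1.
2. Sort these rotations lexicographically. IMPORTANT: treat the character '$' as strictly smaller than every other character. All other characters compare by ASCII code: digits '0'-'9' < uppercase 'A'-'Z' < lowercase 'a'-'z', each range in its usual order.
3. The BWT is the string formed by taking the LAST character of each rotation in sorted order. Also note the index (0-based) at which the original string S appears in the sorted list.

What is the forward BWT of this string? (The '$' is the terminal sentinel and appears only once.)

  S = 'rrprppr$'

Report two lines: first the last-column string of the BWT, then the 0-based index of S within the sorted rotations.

Answer: rrprppr$
7

Derivation:
All 8 rotations (rotation i = S[i:]+S[:i]):
  rot[0] = rrprppr$
  rot[1] = rprppr$r
  rot[2] = prppr$rr
  rot[3] = rppr$rrp
  rot[4] = ppr$rrpr
  rot[5] = pr$rrprp
  rot[6] = r$rrprpp
  rot[7] = $rrprppr
Sorted (with $ < everything):
  sorted[0] = $rrprppr  (last char: 'r')
  sorted[1] = ppr$rrpr  (last char: 'r')
  sorted[2] = pr$rrprp  (last char: 'p')
  sorted[3] = prppr$rr  (last char: 'r')
  sorted[4] = r$rrprpp  (last char: 'p')
  sorted[5] = rppr$rrp  (last char: 'p')
  sorted[6] = rprppr$r  (last char: 'r')
  sorted[7] = rrprppr$  (last char: '$')
Last column: rrprppr$
Original string S is at sorted index 7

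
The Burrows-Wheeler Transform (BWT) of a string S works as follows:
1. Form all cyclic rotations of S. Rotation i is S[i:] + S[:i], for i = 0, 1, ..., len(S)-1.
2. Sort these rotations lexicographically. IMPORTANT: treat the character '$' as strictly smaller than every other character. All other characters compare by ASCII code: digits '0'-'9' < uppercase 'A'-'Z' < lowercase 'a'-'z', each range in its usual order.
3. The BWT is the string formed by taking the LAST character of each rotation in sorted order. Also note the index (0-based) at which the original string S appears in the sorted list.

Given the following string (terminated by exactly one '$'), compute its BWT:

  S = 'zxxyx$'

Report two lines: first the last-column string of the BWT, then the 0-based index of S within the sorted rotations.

Answer: xyzxx$
5

Derivation:
All 6 rotations (rotation i = S[i:]+S[:i]):
  rot[0] = zxxyx$
  rot[1] = xxyx$z
  rot[2] = xyx$zx
  rot[3] = yx$zxx
  rot[4] = x$zxxy
  rot[5] = $zxxyx
Sorted (with $ < everything):
  sorted[0] = $zxxyx  (last char: 'x')
  sorted[1] = x$zxxy  (last char: 'y')
  sorted[2] = xxyx$z  (last char: 'z')
  sorted[3] = xyx$zx  (last char: 'x')
  sorted[4] = yx$zxx  (last char: 'x')
  sorted[5] = zxxyx$  (last char: '$')
Last column: xyzxx$
Original string S is at sorted index 5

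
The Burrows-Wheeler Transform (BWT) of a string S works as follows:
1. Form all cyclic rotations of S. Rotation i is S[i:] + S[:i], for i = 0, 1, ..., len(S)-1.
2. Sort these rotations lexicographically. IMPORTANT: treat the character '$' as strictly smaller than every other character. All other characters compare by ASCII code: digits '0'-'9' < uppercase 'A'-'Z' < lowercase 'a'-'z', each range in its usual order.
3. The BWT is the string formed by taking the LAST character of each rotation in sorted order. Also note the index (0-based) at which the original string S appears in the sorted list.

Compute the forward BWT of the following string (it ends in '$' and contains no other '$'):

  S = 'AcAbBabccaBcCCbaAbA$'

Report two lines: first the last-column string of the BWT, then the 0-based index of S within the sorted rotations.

Answer: Abac$bacCbcBAACaABcb
4

Derivation:
All 20 rotations (rotation i = S[i:]+S[:i]):
  rot[0] = AcAbBabccaBcCCbaAbA$
  rot[1] = cAbBabccaBcCCbaAbA$A
  rot[2] = AbBabccaBcCCbaAbA$Ac
  rot[3] = bBabccaBcCCbaAbA$AcA
  rot[4] = BabccaBcCCbaAbA$AcAb
  rot[5] = abccaBcCCbaAbA$AcAbB
  rot[6] = bccaBcCCbaAbA$AcAbBa
  rot[7] = ccaBcCCbaAbA$AcAbBab
  rot[8] = caBcCCbaAbA$AcAbBabc
  rot[9] = aBcCCbaAbA$AcAbBabcc
  rot[10] = BcCCbaAbA$AcAbBabcca
  rot[11] = cCCbaAbA$AcAbBabccaB
  rot[12] = CCbaAbA$AcAbBabccaBc
  rot[13] = CbaAbA$AcAbBabccaBcC
  rot[14] = baAbA$AcAbBabccaBcCC
  rot[15] = aAbA$AcAbBabccaBcCCb
  rot[16] = AbA$AcAbBabccaBcCCba
  rot[17] = bA$AcAbBabccaBcCCbaA
  rot[18] = A$AcAbBabccaBcCCbaAb
  rot[19] = $AcAbBabccaBcCCbaAbA
Sorted (with $ < everything):
  sorted[0] = $AcAbBabccaBcCCbaAbA  (last char: 'A')
  sorted[1] = A$AcAbBabccaBcCCbaAb  (last char: 'b')
  sorted[2] = AbA$AcAbBabccaBcCCba  (last char: 'a')
  sorted[3] = AbBabccaBcCCbaAbA$Ac  (last char: 'c')
  sorted[4] = AcAbBabccaBcCCbaAbA$  (last char: '$')
  sorted[5] = BabccaBcCCbaAbA$AcAb  (last char: 'b')
  sorted[6] = BcCCbaAbA$AcAbBabcca  (last char: 'a')
  sorted[7] = CCbaAbA$AcAbBabccaBc  (last char: 'c')
  sorted[8] = CbaAbA$AcAbBabccaBcC  (last char: 'C')
  sorted[9] = aAbA$AcAbBabccaBcCCb  (last char: 'b')
  sorted[10] = aBcCCbaAbA$AcAbBabcc  (last char: 'c')
  sorted[11] = abccaBcCCbaAbA$AcAbB  (last char: 'B')
  sorted[12] = bA$AcAbBabccaBcCCbaA  (last char: 'A')
  sorted[13] = bBabccaBcCCbaAbA$AcA  (last char: 'A')
  sorted[14] = baAbA$AcAbBabccaBcCC  (last char: 'C')
  sorted[15] = bccaBcCCbaAbA$AcAbBa  (last char: 'a')
  sorted[16] = cAbBabccaBcCCbaAbA$A  (last char: 'A')
  sorted[17] = cCCbaAbA$AcAbBabccaB  (last char: 'B')
  sorted[18] = caBcCCbaAbA$AcAbBabc  (last char: 'c')
  sorted[19] = ccaBcCCbaAbA$AcAbBab  (last char: 'b')
Last column: Abac$bacCbcBAACaABcb
Original string S is at sorted index 4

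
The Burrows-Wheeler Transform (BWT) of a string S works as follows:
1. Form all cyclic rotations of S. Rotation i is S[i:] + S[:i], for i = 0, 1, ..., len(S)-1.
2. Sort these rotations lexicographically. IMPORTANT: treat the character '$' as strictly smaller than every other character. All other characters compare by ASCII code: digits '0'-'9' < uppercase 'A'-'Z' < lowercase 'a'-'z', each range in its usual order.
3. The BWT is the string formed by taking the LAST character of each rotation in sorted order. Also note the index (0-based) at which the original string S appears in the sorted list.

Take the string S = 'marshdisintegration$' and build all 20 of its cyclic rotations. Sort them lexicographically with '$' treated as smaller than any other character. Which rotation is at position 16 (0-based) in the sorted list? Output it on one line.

Answer: shdisintegration$mar

Derivation:
All 20 rotations (rotation i = S[i:]+S[:i]):
  rot[0] = marshdisintegration$
  rot[1] = arshdisintegration$m
  rot[2] = rshdisintegration$ma
  rot[3] = shdisintegration$mar
  rot[4] = hdisintegration$mars
  rot[5] = disintegration$marsh
  rot[6] = isintegration$marshd
  rot[7] = sintegration$marshdi
  rot[8] = integration$marshdis
  rot[9] = ntegration$marshdisi
  rot[10] = tegration$marshdisin
  rot[11] = egration$marshdisint
  rot[12] = gration$marshdisinte
  rot[13] = ration$marshdisinteg
  rot[14] = ation$marshdisintegr
  rot[15] = tion$marshdisintegra
  rot[16] = ion$marshdisintegrat
  rot[17] = on$marshdisintegrati
  rot[18] = n$marshdisintegratio
  rot[19] = $marshdisintegration
Sorted (with $ < everything):
  sorted[0] = $marshdisintegration
  sorted[1] = arshdisintegration$m
  sorted[2] = ation$marshdisintegr
  sorted[3] = disintegration$marsh
  sorted[4] = egration$marshdisint
  sorted[5] = gration$marshdisinte
  sorted[6] = hdisintegration$mars
  sorted[7] = integration$marshdis
  sorted[8] = ion$marshdisintegrat
  sorted[9] = isintegration$marshd
  sorted[10] = marshdisintegration$
  sorted[11] = n$marshdisintegratio
  sorted[12] = ntegration$marshdisi
  sorted[13] = on$marshdisintegrati
  sorted[14] = ration$marshdisinteg
  sorted[15] = rshdisintegration$ma
  sorted[16] = shdisintegration$mar
  sorted[17] = sintegration$marshdi
  sorted[18] = tegration$marshdisin
  sorted[19] = tion$marshdisintegra
sorted[16] = shdisintegration$mar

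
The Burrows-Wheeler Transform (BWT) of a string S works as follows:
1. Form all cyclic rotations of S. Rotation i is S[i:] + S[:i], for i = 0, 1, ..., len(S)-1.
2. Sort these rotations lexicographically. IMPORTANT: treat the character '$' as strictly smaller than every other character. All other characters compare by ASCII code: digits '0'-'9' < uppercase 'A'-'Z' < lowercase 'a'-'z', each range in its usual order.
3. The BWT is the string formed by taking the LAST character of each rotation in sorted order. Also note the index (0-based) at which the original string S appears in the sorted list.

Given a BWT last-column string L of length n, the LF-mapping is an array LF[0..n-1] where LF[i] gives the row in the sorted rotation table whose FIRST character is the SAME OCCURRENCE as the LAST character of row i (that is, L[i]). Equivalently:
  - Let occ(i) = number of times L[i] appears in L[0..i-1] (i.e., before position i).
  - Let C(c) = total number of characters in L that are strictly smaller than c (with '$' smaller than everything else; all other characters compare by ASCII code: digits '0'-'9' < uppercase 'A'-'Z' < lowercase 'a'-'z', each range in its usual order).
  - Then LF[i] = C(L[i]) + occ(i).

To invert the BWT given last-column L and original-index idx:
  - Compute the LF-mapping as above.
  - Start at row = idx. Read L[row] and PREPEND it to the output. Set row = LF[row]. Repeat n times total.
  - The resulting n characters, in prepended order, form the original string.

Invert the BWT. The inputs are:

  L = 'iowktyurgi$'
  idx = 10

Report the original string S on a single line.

Answer: yogurtkiwi$

Derivation:
LF mapping: 2 5 9 4 7 10 8 6 1 3 0
Walk LF starting at row 10, prepending L[row]:
  step 1: row=10, L[10]='$', prepend. Next row=LF[10]=0
  step 2: row=0, L[0]='i', prepend. Next row=LF[0]=2
  step 3: row=2, L[2]='w', prepend. Next row=LF[2]=9
  step 4: row=9, L[9]='i', prepend. Next row=LF[9]=3
  step 5: row=3, L[3]='k', prepend. Next row=LF[3]=4
  step 6: row=4, L[4]='t', prepend. Next row=LF[4]=7
  step 7: row=7, L[7]='r', prepend. Next row=LF[7]=6
  step 8: row=6, L[6]='u', prepend. Next row=LF[6]=8
  step 9: row=8, L[8]='g', prepend. Next row=LF[8]=1
  step 10: row=1, L[1]='o', prepend. Next row=LF[1]=5
  step 11: row=5, L[5]='y', prepend. Next row=LF[5]=10
Reversed output: yogurtkiwi$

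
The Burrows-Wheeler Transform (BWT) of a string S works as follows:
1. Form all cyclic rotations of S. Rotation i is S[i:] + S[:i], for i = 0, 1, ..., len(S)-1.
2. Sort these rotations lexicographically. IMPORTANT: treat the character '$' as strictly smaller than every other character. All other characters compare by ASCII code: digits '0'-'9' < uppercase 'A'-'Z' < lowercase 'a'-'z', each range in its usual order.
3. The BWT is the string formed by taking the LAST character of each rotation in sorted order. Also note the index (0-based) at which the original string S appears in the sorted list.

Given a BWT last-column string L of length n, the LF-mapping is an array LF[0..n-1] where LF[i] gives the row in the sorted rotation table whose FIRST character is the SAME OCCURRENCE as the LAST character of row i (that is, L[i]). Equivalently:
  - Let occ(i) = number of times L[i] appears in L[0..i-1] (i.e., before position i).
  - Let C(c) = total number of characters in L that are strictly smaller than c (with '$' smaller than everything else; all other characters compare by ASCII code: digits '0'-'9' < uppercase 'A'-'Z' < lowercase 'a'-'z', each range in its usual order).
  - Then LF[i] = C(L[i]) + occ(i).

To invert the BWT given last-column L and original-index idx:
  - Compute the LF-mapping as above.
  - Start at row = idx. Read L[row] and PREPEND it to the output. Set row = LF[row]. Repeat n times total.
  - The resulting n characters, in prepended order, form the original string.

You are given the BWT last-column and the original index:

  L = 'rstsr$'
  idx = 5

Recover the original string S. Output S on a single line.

Answer: trssr$

Derivation:
LF mapping: 1 3 5 4 2 0
Walk LF starting at row 5, prepending L[row]:
  step 1: row=5, L[5]='$', prepend. Next row=LF[5]=0
  step 2: row=0, L[0]='r', prepend. Next row=LF[0]=1
  step 3: row=1, L[1]='s', prepend. Next row=LF[1]=3
  step 4: row=3, L[3]='s', prepend. Next row=LF[3]=4
  step 5: row=4, L[4]='r', prepend. Next row=LF[4]=2
  step 6: row=2, L[2]='t', prepend. Next row=LF[2]=5
Reversed output: trssr$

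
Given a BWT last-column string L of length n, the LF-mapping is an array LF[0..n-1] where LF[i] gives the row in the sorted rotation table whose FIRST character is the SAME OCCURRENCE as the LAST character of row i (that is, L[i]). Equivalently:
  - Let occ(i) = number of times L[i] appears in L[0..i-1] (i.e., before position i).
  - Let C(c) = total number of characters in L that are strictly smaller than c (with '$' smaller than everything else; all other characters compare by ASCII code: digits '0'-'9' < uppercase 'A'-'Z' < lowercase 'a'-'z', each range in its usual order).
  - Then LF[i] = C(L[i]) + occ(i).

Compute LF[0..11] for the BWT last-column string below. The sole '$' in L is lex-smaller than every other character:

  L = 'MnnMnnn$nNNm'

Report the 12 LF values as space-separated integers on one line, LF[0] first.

Answer: 1 6 7 2 8 9 10 0 11 3 4 5

Derivation:
Char counts: '$':1, 'M':2, 'N':2, 'm':1, 'n':6
C (first-col start): C('$')=0, C('M')=1, C('N')=3, C('m')=5, C('n')=6
L[0]='M': occ=0, LF[0]=C('M')+0=1+0=1
L[1]='n': occ=0, LF[1]=C('n')+0=6+0=6
L[2]='n': occ=1, LF[2]=C('n')+1=6+1=7
L[3]='M': occ=1, LF[3]=C('M')+1=1+1=2
L[4]='n': occ=2, LF[4]=C('n')+2=6+2=8
L[5]='n': occ=3, LF[5]=C('n')+3=6+3=9
L[6]='n': occ=4, LF[6]=C('n')+4=6+4=10
L[7]='$': occ=0, LF[7]=C('$')+0=0+0=0
L[8]='n': occ=5, LF[8]=C('n')+5=6+5=11
L[9]='N': occ=0, LF[9]=C('N')+0=3+0=3
L[10]='N': occ=1, LF[10]=C('N')+1=3+1=4
L[11]='m': occ=0, LF[11]=C('m')+0=5+0=5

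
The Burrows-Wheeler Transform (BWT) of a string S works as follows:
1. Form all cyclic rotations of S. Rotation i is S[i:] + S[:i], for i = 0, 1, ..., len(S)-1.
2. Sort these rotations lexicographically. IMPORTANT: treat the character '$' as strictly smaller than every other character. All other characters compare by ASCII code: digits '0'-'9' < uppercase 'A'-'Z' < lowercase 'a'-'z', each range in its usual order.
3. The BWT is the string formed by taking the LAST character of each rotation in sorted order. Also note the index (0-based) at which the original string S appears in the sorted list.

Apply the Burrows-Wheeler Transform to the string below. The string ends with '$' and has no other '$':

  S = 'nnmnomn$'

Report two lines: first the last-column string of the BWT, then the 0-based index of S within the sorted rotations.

All 8 rotations (rotation i = S[i:]+S[:i]):
  rot[0] = nnmnomn$
  rot[1] = nmnomn$n
  rot[2] = mnomn$nn
  rot[3] = nomn$nnm
  rot[4] = omn$nnmn
  rot[5] = mn$nnmno
  rot[6] = n$nnmnom
  rot[7] = $nnmnomn
Sorted (with $ < everything):
  sorted[0] = $nnmnomn  (last char: 'n')
  sorted[1] = mn$nnmno  (last char: 'o')
  sorted[2] = mnomn$nn  (last char: 'n')
  sorted[3] = n$nnmnom  (last char: 'm')
  sorted[4] = nmnomn$n  (last char: 'n')
  sorted[5] = nnmnomn$  (last char: '$')
  sorted[6] = nomn$nnm  (last char: 'm')
  sorted[7] = omn$nnmn  (last char: 'n')
Last column: nonmn$mn
Original string S is at sorted index 5

Answer: nonmn$mn
5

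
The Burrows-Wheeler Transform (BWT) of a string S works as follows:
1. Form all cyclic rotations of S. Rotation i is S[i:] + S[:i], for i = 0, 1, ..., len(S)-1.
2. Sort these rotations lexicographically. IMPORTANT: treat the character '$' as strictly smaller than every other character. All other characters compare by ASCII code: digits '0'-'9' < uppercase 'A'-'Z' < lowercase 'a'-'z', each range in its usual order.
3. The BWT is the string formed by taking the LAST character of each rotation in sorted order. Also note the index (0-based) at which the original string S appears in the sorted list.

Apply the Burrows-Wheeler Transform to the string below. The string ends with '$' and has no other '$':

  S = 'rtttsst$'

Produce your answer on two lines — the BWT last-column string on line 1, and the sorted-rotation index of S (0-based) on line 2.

All 8 rotations (rotation i = S[i:]+S[:i]):
  rot[0] = rtttsst$
  rot[1] = tttsst$r
  rot[2] = ttsst$rt
  rot[3] = tsst$rtt
  rot[4] = sst$rttt
  rot[5] = st$rttts
  rot[6] = t$rtttss
  rot[7] = $rtttsst
Sorted (with $ < everything):
  sorted[0] = $rtttsst  (last char: 't')
  sorted[1] = rtttsst$  (last char: '$')
  sorted[2] = sst$rttt  (last char: 't')
  sorted[3] = st$rttts  (last char: 's')
  sorted[4] = t$rtttss  (last char: 's')
  sorted[5] = tsst$rtt  (last char: 't')
  sorted[6] = ttsst$rt  (last char: 't')
  sorted[7] = tttsst$r  (last char: 'r')
Last column: t$tssttr
Original string S is at sorted index 1

Answer: t$tssttr
1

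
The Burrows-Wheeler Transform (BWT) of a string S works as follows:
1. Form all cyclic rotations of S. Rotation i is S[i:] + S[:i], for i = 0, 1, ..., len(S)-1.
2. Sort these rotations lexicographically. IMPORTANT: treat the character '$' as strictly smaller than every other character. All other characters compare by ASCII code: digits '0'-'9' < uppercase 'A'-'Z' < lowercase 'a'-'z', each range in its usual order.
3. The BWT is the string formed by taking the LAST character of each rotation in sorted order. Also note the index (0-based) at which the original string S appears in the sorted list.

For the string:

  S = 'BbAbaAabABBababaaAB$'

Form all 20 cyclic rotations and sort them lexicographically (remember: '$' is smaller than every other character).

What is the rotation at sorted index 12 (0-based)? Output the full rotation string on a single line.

Answer: abABBababaaAB$BbAbaA

Derivation:
All 20 rotations (rotation i = S[i:]+S[:i]):
  rot[0] = BbAbaAabABBababaaAB$
  rot[1] = bAbaAabABBababaaAB$B
  rot[2] = AbaAabABBababaaAB$Bb
  rot[3] = baAabABBababaaAB$BbA
  rot[4] = aAabABBababaaAB$BbAb
  rot[5] = AabABBababaaAB$BbAba
  rot[6] = abABBababaaAB$BbAbaA
  rot[7] = bABBababaaAB$BbAbaAa
  rot[8] = ABBababaaAB$BbAbaAab
  rot[9] = BBababaaAB$BbAbaAabA
  rot[10] = BababaaAB$BbAbaAabAB
  rot[11] = ababaaAB$BbAbaAabABB
  rot[12] = babaaAB$BbAbaAabABBa
  rot[13] = abaaAB$BbAbaAabABBab
  rot[14] = baaAB$BbAbaAabABBaba
  rot[15] = aaAB$BbAbaAabABBabab
  rot[16] = aAB$BbAbaAabABBababa
  rot[17] = AB$BbAbaAabABBababaa
  rot[18] = B$BbAbaAabABBababaaA
  rot[19] = $BbAbaAabABBababaaAB
Sorted (with $ < everything):
  sorted[0] = $BbAbaAabABBababaaAB
  sorted[1] = AB$BbAbaAabABBababaa
  sorted[2] = ABBababaaAB$BbAbaAab
  sorted[3] = AabABBababaaAB$BbAba
  sorted[4] = AbaAabABBababaaAB$Bb
  sorted[5] = B$BbAbaAabABBababaaA
  sorted[6] = BBababaaAB$BbAbaAabA
  sorted[7] = BababaaAB$BbAbaAabAB
  sorted[8] = BbAbaAabABBababaaAB$
  sorted[9] = aAB$BbAbaAabABBababa
  sorted[10] = aAabABBababaaAB$BbAb
  sorted[11] = aaAB$BbAbaAabABBabab
  sorted[12] = abABBababaaAB$BbAbaA
  sorted[13] = abaaAB$BbAbaAabABBab
  sorted[14] = ababaaAB$BbAbaAabABB
  sorted[15] = bABBababaaAB$BbAbaAa
  sorted[16] = bAbaAabABBababaaAB$B
  sorted[17] = baAabABBababaaAB$BbA
  sorted[18] = baaAB$BbAbaAabABBaba
  sorted[19] = babaaAB$BbAbaAabABBa
sorted[12] = abABBababaaAB$BbAbaA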